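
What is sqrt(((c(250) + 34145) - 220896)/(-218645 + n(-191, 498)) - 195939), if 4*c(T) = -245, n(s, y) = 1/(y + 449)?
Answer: I*sqrt(3733494619210468862326)/138037876 ≈ 442.65*I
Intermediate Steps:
n(s, y) = 1/(449 + y)
c(T) = -245/4 (c(T) = (1/4)*(-245) = -245/4)
sqrt(((c(250) + 34145) - 220896)/(-218645 + n(-191, 498)) - 195939) = sqrt(((-245/4 + 34145) - 220896)/(-218645 + 1/(449 + 498)) - 195939) = sqrt((136335/4 - 220896)/(-218645 + 1/947) - 195939) = sqrt(-747249/(4*(-218645 + 1/947)) - 195939) = sqrt(-747249/(4*(-207056814/947)) - 195939) = sqrt(-747249/4*(-947/207056814) - 195939) = sqrt(235881601/276075752 - 195939) = sqrt(-54093770889527/276075752) = I*sqrt(3733494619210468862326)/138037876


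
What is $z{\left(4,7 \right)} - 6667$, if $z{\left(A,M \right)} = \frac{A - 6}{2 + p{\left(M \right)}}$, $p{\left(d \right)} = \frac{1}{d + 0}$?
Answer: $- \frac{100019}{15} \approx -6667.9$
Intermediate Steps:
$p{\left(d \right)} = \frac{1}{d}$
$z{\left(A,M \right)} = \frac{-6 + A}{2 + \frac{1}{M}}$ ($z{\left(A,M \right)} = \frac{A - 6}{2 + \frac{1}{M}} = \frac{-6 + A}{2 + \frac{1}{M}}$)
$z{\left(4,7 \right)} - 6667 = \frac{7 \left(-6 + 4\right)}{1 + 2 \cdot 7} - 6667 = 7 \frac{1}{1 + 14} \left(-2\right) - 6667 = 7 \cdot \frac{1}{15} \left(-2\right) - 6667 = - \frac{14}{15} - 6667 = - \frac{100019}{15}$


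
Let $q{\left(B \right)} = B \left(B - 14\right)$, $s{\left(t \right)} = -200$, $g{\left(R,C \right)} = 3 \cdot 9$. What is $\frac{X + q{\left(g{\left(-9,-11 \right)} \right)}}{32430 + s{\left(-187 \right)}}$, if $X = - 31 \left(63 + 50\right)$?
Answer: $- \frac{1576}{16115} \approx -0.097797$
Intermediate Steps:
$g{\left(R,C \right)} = 27$
$X = -3503$ ($X = \left(-31\right) 113 = -3503$)
$q{\left(B \right)} = B \left(-14 + B\right)$
$\frac{X + q{\left(g{\left(-9,-11 \right)} \right)}}{32430 + s{\left(-187 \right)}} = \frac{-3503 + 27 \left(-14 + 27\right)}{32430 - 200} = \frac{-3503 + 27 \cdot 13}{32230} = \left(-3503 + 351\right) \frac{1}{32230} = \left(-3152\right) \frac{1}{32230} = - \frac{1576}{16115}$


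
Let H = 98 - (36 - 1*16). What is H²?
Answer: 6084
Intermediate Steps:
H = 78 (H = 98 - (36 - 16) = 98 - 1*20 = 98 - 20 = 78)
H² = 78² = 6084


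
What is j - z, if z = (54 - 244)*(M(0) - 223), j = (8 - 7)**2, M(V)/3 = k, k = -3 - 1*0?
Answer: -44079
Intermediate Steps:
k = -3 (k = -3 + 0 = -3)
M(V) = -9 (M(V) = 3*(-3) = -9)
j = 1 (j = 1**2 = 1)
z = 44080 (z = (54 - 244)*(-9 - 223) = -190*(-232) = 44080)
j - z = 1 - 1*44080 = 1 - 44080 = -44079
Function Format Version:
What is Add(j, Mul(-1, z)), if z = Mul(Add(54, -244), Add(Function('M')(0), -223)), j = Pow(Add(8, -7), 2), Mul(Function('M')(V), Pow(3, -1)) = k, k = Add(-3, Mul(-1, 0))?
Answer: -44079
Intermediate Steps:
k = -3 (k = Add(-3, 0) = -3)
Function('M')(V) = -9 (Function('M')(V) = Mul(3, -3) = -9)
j = 1 (j = Pow(1, 2) = 1)
z = 44080 (z = Mul(Add(54, -244), Add(-9, -223)) = Mul(-190, -232) = 44080)
Add(j, Mul(-1, z)) = Add(1, Mul(-1, 44080)) = Add(1, -44080) = -44079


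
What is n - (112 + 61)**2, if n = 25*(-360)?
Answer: -38929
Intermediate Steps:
n = -9000
n - (112 + 61)**2 = -9000 - (112 + 61)**2 = -9000 - 1*173**2 = -9000 - 1*29929 = -9000 - 29929 = -38929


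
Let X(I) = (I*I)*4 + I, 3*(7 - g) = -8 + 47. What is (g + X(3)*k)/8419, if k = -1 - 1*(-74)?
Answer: 2841/8419 ≈ 0.33745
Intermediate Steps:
g = -6 (g = 7 - (-8 + 47)/3 = 7 - ⅓*39 = 7 - 13 = -6)
k = 73 (k = -1 + 74 = 73)
X(I) = I + 4*I² (X(I) = I²*4 + I = 4*I² + I = I + 4*I²)
(g + X(3)*k)/8419 = (-6 + (3*(1 + 4*3))*73)/8419 = (-6 + (3*(1 + 12))*73)*(1/8419) = (-6 + (3*13)*73)*(1/8419) = (-6 + 39*73)*(1/8419) = (-6 + 2847)*(1/8419) = 2841*(1/8419) = 2841/8419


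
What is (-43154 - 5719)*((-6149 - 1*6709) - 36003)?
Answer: 2387983653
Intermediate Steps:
(-43154 - 5719)*((-6149 - 1*6709) - 36003) = -48873*((-6149 - 6709) - 36003) = -48873*(-12858 - 36003) = -48873*(-48861) = 2387983653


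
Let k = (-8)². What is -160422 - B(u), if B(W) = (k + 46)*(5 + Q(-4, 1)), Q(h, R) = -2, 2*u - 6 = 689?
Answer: -160752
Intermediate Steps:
u = 695/2 (u = 3 + (½)*689 = 3 + 689/2 = 695/2 ≈ 347.50)
k = 64
B(W) = 330 (B(W) = (64 + 46)*(5 - 2) = 110*3 = 330)
-160422 - B(u) = -160422 - 1*330 = -160422 - 330 = -160752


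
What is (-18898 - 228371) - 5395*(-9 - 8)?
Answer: -155554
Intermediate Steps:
(-18898 - 228371) - 5395*(-9 - 8) = -247269 - 5395*(-17) = -247269 + 91715 = -155554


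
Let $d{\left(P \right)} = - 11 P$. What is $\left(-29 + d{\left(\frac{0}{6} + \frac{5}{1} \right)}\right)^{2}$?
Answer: $7056$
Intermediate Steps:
$\left(-29 + d{\left(\frac{0}{6} + \frac{5}{1} \right)}\right)^{2} = \left(-29 - 11 \left(\frac{0}{6} + \frac{5}{1}\right)\right)^{2} = \left(-29 - 11 \left(0 \cdot \frac{1}{6} + 5 \cdot 1\right)\right)^{2} = \left(-29 - 11 \left(0 + 5\right)\right)^{2} = \left(-29 - 55\right)^{2} = \left(-84\right)^{2} = 7056$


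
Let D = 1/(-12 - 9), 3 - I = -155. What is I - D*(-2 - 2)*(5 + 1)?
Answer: 1098/7 ≈ 156.86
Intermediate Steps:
I = 158 (I = 3 - 1*(-155) = 3 + 155 = 158)
D = -1/21 (D = 1/(-21) = -1/21 ≈ -0.047619)
I - D*(-2 - 2)*(5 + 1) = 158 - (-1)*(-2 - 2)*(5 + 1)/21 = 158 - (-1)*(-4*6)/21 = 158 - (-1)*(-24)/21 = 158 - 1*8/7 = 158 - 8/7 = 1098/7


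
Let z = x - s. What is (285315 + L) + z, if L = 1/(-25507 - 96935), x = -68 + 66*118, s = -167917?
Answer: 56439884783/122442 ≈ 4.6095e+5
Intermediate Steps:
x = 7720 (x = -68 + 7788 = 7720)
z = 175637 (z = 7720 - 1*(-167917) = 7720 + 167917 = 175637)
L = -1/122442 (L = 1/(-122442) = -1/122442 ≈ -8.1671e-6)
(285315 + L) + z = (285315 - 1/122442) + 175637 = 34934539229/122442 + 175637 = 56439884783/122442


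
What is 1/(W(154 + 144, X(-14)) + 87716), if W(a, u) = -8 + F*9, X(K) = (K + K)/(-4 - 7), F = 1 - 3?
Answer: 1/87690 ≈ 1.1404e-5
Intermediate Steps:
F = -2
X(K) = -2*K/11 (X(K) = (2*K)/(-11) = (2*K)*(-1/11) = -2*K/11)
W(a, u) = -26 (W(a, u) = -8 - 2*9 = -8 - 18 = -26)
1/(W(154 + 144, X(-14)) + 87716) = 1/(-26 + 87716) = 1/87690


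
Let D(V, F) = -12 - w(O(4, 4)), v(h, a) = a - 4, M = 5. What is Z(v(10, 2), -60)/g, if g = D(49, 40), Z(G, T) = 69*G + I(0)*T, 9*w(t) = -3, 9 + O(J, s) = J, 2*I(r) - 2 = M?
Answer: 1044/35 ≈ 29.829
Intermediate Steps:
I(r) = 7/2 (I(r) = 1 + (1/2)*5 = 1 + 5/2 = 7/2)
O(J, s) = -9 + J
w(t) = -1/3 (w(t) = (1/9)*(-3) = -1/3)
v(h, a) = -4 + a
Z(G, T) = 69*G + 7*T/2
D(V, F) = -35/3 (D(V, F) = -12 - 1*(-1/3) = -12 + 1/3 = -35/3)
g = -35/3 ≈ -11.667
Z(v(10, 2), -60)/g = (69*(-4 + 2) + (7/2)*(-60))/(-35/3) = (69*(-2) - 210)*(-3/35) = (-138 - 210)*(-3/35) = -348*(-3/35) = 1044/35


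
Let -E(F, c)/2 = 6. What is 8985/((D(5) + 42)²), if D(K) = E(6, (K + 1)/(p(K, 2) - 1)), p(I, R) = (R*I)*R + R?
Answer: 599/60 ≈ 9.9833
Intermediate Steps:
p(I, R) = R + I*R² (p(I, R) = (I*R)*R + R = I*R² + R = R + I*R²)
E(F, c) = -12 (E(F, c) = -2*6 = -12)
D(K) = -12
8985/((D(5) + 42)²) = 8985/((-12 + 42)²) = 8985/(30²) = 8985/900 = 8985*(1/900) = 599/60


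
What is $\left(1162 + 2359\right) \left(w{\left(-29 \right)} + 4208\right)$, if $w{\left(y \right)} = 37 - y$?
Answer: $15048754$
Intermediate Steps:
$\left(1162 + 2359\right) \left(w{\left(-29 \right)} + 4208\right) = \left(1162 + 2359\right) \left(\left(37 - -29\right) + 4208\right) = 3521 \left(\left(37 + 29\right) + 4208\right) = 3521 \left(66 + 4208\right) = 3521 \cdot 4274 = 15048754$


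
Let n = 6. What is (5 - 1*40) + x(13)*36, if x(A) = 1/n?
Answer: -29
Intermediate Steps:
x(A) = ⅙ (x(A) = 1/6 = ⅙)
(5 - 1*40) + x(13)*36 = (5 - 1*40) + (⅙)*36 = (5 - 40) + 6 = -35 + 6 = -29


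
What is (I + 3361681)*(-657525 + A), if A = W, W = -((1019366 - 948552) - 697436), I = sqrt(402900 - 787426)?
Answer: -103886027943 - 30903*I*sqrt(384526) ≈ -1.0389e+11 - 1.9163e+7*I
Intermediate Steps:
I = I*sqrt(384526) (I = sqrt(-384526) = I*sqrt(384526) ≈ 620.1*I)
W = 626622 (W = -(70814 - 697436) = -1*(-626622) = 626622)
A = 626622
(I + 3361681)*(-657525 + A) = (I*sqrt(384526) + 3361681)*(-657525 + 626622) = (3361681 + I*sqrt(384526))*(-30903) = -103886027943 - 30903*I*sqrt(384526)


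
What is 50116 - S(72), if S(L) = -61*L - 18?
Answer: 54526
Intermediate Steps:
S(L) = -18 - 61*L
50116 - S(72) = 50116 - (-18 - 61*72) = 50116 - (-18 - 4392) = 50116 - 1*(-4410) = 50116 + 4410 = 54526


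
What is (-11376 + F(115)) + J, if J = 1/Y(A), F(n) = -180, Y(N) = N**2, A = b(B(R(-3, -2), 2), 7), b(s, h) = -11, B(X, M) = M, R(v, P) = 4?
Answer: -1398275/121 ≈ -11556.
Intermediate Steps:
A = -11
J = 1/121 (J = 1/((-11)**2) = 1/121 ≈ 0.0082645)
(-11376 + F(115)) + J = (-11376 - 180) + 1/121 = -11556 + 1/121 = -1398275/121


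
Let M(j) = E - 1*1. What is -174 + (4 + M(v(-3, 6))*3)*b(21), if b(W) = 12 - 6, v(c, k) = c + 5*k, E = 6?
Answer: -60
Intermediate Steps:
b(W) = 6
M(j) = 5 (M(j) = 6 - 1*1 = 6 - 1 = 5)
-174 + (4 + M(v(-3, 6))*3)*b(21) = -174 + (4 + 5*3)*6 = -174 + (4 + 15)*6 = -174 + 19*6 = -174 + 114 = -60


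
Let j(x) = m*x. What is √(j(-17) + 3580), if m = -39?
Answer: √4243 ≈ 65.138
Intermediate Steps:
j(x) = -39*x
√(j(-17) + 3580) = √(-39*(-17) + 3580) = √(663 + 3580) = √4243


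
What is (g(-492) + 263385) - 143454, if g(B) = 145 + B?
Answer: 119584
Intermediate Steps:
(g(-492) + 263385) - 143454 = ((145 - 492) + 263385) - 143454 = (-347 + 263385) - 143454 = 263038 - 143454 = 119584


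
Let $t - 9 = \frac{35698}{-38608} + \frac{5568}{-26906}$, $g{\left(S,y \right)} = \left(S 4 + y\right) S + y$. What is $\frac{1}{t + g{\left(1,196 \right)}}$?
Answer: $\frac{259696712}{104883303427} \approx 0.0024761$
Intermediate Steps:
$g{\left(S,y \right)} = y + S \left(y + 4 S\right)$ ($g{\left(S,y \right)} = \left(4 S + y\right) S + y = \left(y + 4 S\right) S + y = S \left(y + 4 S\right) + y = y + S \left(y + 4 S\right)$)
$t = \frac{2043405475}{259696712}$ ($t = 9 + \left(\frac{35698}{-38608} + \frac{5568}{-26906}\right) = 9 + \left(35698 \left(- \frac{1}{38608}\right) + 5568 \left(- \frac{1}{26906}\right)\right) = 9 - \frac{293864933}{259696712} = \frac{2043405475}{259696712} \approx 7.8684$)
$\frac{1}{t + g{\left(1,196 \right)}} = \frac{1}{\frac{2043405475}{259696712} + \left(196 + 4 \cdot 1^{2} + 1 \cdot 196\right)} = \frac{1}{\frac{2043405475}{259696712} + \left(196 + 4 \cdot 1 + 196\right)} = \frac{1}{\frac{2043405475}{259696712} + \left(196 + 4 + 196\right)} = \frac{1}{\frac{2043405475}{259696712} + 396} = \frac{1}{\frac{104883303427}{259696712}} = \frac{259696712}{104883303427}$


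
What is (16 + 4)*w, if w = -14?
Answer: -280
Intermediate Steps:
(16 + 4)*w = (16 + 4)*(-14) = 20*(-14) = -280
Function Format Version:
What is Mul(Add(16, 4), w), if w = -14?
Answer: -280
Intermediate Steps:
Mul(Add(16, 4), w) = Mul(Add(16, 4), -14) = Mul(20, -14) = -280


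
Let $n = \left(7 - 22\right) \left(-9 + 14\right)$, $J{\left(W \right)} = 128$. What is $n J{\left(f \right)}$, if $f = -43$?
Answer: $-9600$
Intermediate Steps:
$n = -75$ ($n = \left(-15\right) 5 = -75$)
$n J{\left(f \right)} = \left(-75\right) 128 = -9600$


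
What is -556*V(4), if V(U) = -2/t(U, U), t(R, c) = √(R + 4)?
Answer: 278*√2 ≈ 393.15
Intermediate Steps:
t(R, c) = √(4 + R)
V(U) = -2/√(4 + U)
-556*V(4) = -(-1112)/√(4 + 4) = -(-1112)/√8 = -(-1112)*√2/4 = -(-278)*√2 = 278*√2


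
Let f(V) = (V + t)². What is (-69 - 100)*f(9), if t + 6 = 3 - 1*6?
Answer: 0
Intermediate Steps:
t = -9 (t = -6 + (3 - 1*6) = -6 + (3 - 6) = -6 - 3 = -9)
f(V) = (-9 + V)² (f(V) = (V - 9)² = (-9 + V)²)
(-69 - 100)*f(9) = (-69 - 100)*(-9 + 9)² = -169*0² = -169*0 = 0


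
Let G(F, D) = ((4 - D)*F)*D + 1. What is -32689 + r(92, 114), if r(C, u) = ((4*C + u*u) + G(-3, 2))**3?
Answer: 2380874705288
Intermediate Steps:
G(F, D) = 1 + D*F*(4 - D) (G(F, D) = (F*(4 - D))*D + 1 = D*F*(4 - D) + 1 = 1 + D*F*(4 - D))
r(C, u) = (-11 + u**2 + 4*C)**3 (r(C, u) = ((4*C + u*u) + (1 - 1*(-3)*2**2 + 4*2*(-3)))**3 = ((4*C + u**2) + (1 - 1*(-3)*4 - 24))**3 = ((u**2 + 4*C) + (1 + 12 - 24))**3 = ((u**2 + 4*C) - 11)**3 = (-11 + u**2 + 4*C)**3)
-32689 + r(92, 114) = -32689 + (-11 + 114**2 + 4*92)**3 = -32689 + (-11 + 12996 + 368)**3 = -32689 + 13353**3 = -32689 + 2380874737977 = 2380874705288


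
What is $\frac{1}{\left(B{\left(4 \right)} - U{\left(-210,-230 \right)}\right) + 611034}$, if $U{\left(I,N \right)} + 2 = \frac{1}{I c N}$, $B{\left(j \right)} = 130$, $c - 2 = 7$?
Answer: $\frac{434700}{265673860199} \approx 1.6362 \cdot 10^{-6}$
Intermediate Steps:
$c = 9$ ($c = 2 + 7 = 9$)
$U{\left(I,N \right)} = -2 + \frac{1}{9 I N}$ ($U{\left(I,N \right)} = -2 + \frac{1}{I 9 N} = -2 + \frac{1}{9 I N}$)
$\frac{1}{\left(B{\left(4 \right)} - U{\left(-210,-230 \right)}\right) + 611034} = \frac{1}{\left(130 - \left(-2 + \frac{1}{9 \left(-210\right) \left(-230\right)}\right)\right) + 611034} = \frac{1}{\left(130 - \left(-2 + \frac{1}{9} \left(- \frac{1}{210}\right) \left(- \frac{1}{230}\right)\right)\right) + 611034} = \frac{1}{\left(130 - \left(-2 + \frac{1}{434700}\right)\right) + 611034} = \frac{1}{\left(130 - - \frac{869399}{434700}\right) + 611034} = \frac{1}{\left(130 + \frac{869399}{434700}\right) + 611034} = \frac{1}{\frac{57380399}{434700} + 611034} = \frac{1}{\frac{265673860199}{434700}} = \frac{434700}{265673860199}$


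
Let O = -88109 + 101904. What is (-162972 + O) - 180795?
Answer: -329972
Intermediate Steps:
O = 13795
(-162972 + O) - 180795 = (-162972 + 13795) - 180795 = -149177 - 180795 = -329972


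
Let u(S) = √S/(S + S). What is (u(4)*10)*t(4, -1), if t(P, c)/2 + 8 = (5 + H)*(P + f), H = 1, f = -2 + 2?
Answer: 80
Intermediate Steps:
f = 0
u(S) = 1/(2*√S) (u(S) = √S/((2*S)) = (1/(2*S))*√S = 1/(2*√S))
t(P, c) = -16 + 12*P (t(P, c) = -16 + 2*((5 + 1)*(P + 0)) = -16 + 2*(6*P) = -16 + 12*P)
(u(4)*10)*t(4, -1) = ((1/(2*√4))*10)*(-16 + 12*4) = (((½)*(½))*10)*(-16 + 48) = ((¼)*10)*32 = (5/2)*32 = 80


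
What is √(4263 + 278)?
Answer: √4541 ≈ 67.387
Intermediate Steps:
√(4263 + 278) = √4541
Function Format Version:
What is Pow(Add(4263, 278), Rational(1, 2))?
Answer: Pow(4541, Rational(1, 2)) ≈ 67.387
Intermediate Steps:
Pow(Add(4263, 278), Rational(1, 2)) = Pow(4541, Rational(1, 2))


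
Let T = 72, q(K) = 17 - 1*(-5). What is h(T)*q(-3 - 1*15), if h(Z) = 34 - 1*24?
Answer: 220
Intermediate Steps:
q(K) = 22 (q(K) = 17 + 5 = 22)
h(Z) = 10 (h(Z) = 34 - 24 = 10)
h(T)*q(-3 - 1*15) = 10*22 = 220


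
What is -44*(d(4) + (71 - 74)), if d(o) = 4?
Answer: -44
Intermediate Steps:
-44*(d(4) + (71 - 74)) = -44*(4 + (71 - 74)) = -44*(4 - 3) = -44*1 = -44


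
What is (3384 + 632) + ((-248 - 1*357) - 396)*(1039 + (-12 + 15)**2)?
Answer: -1045032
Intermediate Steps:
(3384 + 632) + ((-248 - 1*357) - 396)*(1039 + (-12 + 15)**2) = 4016 + ((-248 - 357) - 396)*(1039 + 3**2) = 4016 + (-605 - 396)*(1039 + 9) = 4016 - 1001*1048 = 4016 - 1049048 = -1045032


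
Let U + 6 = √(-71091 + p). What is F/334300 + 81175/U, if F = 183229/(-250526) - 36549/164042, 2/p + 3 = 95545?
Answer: -4994618526623796024926548/729395511262304258095775 - 81175*I*√10139657968210/849451979 ≈ -6.8476 - 304.3*I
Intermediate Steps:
p = 1/47771 (p = 2/(-3 + 95545) = 2/95542 = 2*(1/95542) = 1/47771 ≈ 2.0933e-5)
F = -9803431598/10274196523 (F = 183229*(-1/250526) - 36549*1/164042 = -183229/250526 - 36549/164042 = -9803431598/10274196523 ≈ -0.95418)
U = -6 + 4*I*√10139657968210/47771 (U = -6 + √(-71091 + 1/47771) = -6 + √(-3396088160/47771) = -6 + 4*I*√10139657968210/47771 ≈ -6.0 + 266.63*I)
F/334300 + 81175/U = -9803431598/10274196523/334300 + 81175/(-6 + 4*I*√10139657968210/47771) = -9803431598/10274196523*1/334300 + 81175/(-6 + 4*I*√10139657968210/47771) = -4901715799/1717331948819450 + 81175/(-6 + 4*I*√10139657968210/47771)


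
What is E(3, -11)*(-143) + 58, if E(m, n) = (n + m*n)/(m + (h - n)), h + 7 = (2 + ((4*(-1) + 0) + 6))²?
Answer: 7626/23 ≈ 331.57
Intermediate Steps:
h = 9 (h = -7 + (2 + ((4*(-1) + 0) + 6))² = -7 + (2 + ((-4 + 0) + 6))² = -7 + (2 + (-4 + 6))² = -7 + (2 + 2)² = -7 + 4² = -7 + 16 = 9)
E(m, n) = (n + m*n)/(9 + m - n) (E(m, n) = (n + m*n)/(m + (9 - n)) = (n + m*n)/(9 + m - n))
E(3, -11)*(-143) + 58 = -11*(1 + 3)/(9 + 3 - 1*(-11))*(-143) + 58 = -11*4/(9 + 3 + 11)*(-143) + 58 = -11*4/23*(-143) + 58 = -11*1/23*4*(-143) + 58 = -44/23*(-143) + 58 = 6292/23 + 58 = 7626/23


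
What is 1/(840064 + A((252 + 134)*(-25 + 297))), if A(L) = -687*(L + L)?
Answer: -1/143418944 ≈ -6.9726e-9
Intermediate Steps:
A(L) = -1374*L
1/(840064 + A((252 + 134)*(-25 + 297))) = 1/(840064 - 1374*(252 + 134)*(-25 + 297)) = 1/(840064 - 530364*272) = 1/(840064 - 1374*104992) = 1/(840064 - 144259008) = 1/(-143418944) = -1/143418944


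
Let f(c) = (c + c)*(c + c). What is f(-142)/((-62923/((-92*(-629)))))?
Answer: -4667401408/62923 ≈ -74176.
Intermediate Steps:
f(c) = 4*c**2 (f(c) = (2*c)*(2*c) = 4*c**2)
f(-142)/((-62923/((-92*(-629))))) = (4*(-142)**2)/((-62923/((-92*(-629))))) = (4*20164)/((-62923/57868)) = 80656/((-62923*1/57868)) = 80656/(-62923/57868) = 80656*(-57868/62923) = -4667401408/62923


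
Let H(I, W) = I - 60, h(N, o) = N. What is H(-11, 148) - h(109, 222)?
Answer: -180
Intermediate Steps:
H(I, W) = -60 + I
H(-11, 148) - h(109, 222) = (-60 - 11) - 1*109 = -71 - 109 = -180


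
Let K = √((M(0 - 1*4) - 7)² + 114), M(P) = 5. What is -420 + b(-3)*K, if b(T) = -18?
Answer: -420 - 18*√118 ≈ -615.53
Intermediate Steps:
K = √118 (K = √((5 - 7)² + 114) = √((-2)² + 114) = √(4 + 114) = √118 ≈ 10.863)
-420 + b(-3)*K = -420 - 18*√118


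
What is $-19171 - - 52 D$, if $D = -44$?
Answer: $-21459$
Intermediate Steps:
$-19171 - - 52 D = -19171 - \left(-52\right) \left(-44\right) = -19171 - 2288 = -21459$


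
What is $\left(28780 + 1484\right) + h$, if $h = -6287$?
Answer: $23977$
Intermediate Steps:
$\left(28780 + 1484\right) + h = \left(28780 + 1484\right) - 6287 = 30264 - 6287 = 23977$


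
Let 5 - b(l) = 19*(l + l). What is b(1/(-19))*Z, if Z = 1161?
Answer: 8127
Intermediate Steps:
b(l) = 5 - 38*l (b(l) = 5 - 19*(l + l) = 5 - 19*2*l = 5 - 38*l)
b(1/(-19))*Z = (5 - 38/(-19))*1161 = (5 - 38*(-1/19))*1161 = (5 + 2)*1161 = 7*1161 = 8127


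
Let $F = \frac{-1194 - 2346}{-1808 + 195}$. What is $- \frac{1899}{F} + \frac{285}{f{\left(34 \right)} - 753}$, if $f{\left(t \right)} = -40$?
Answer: $- \frac{810012297}{935740} \approx -865.64$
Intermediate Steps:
$F = \frac{3540}{1613}$ ($F = - \frac{3540}{-1613} = \left(-3540\right) \left(- \frac{1}{1613}\right) = \frac{3540}{1613} \approx 2.1947$)
$- \frac{1899}{F} + \frac{285}{f{\left(34 \right)} - 753} = - \frac{1899}{\frac{3540}{1613}} + \frac{285}{-40 - 753} = \left(-1899\right) \frac{1613}{3540} + \frac{285}{-40 - 753} = - \frac{1021029}{1180} + \frac{285}{-793} = - \frac{1021029}{1180} + 285 \left(- \frac{1}{793}\right) = - \frac{1021029}{1180} - \frac{285}{793} = - \frac{810012297}{935740}$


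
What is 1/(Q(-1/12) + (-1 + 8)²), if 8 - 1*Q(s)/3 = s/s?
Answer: 1/70 ≈ 0.014286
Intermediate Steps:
Q(s) = 21 (Q(s) = 24 - 3*s/s = 24 - 3*1 = 24 - 3 = 21)
1/(Q(-1/12) + (-1 + 8)²) = 1/(21 + (-1 + 8)²) = 1/(21 + 7²) = 1/(21 + 49) = 1/70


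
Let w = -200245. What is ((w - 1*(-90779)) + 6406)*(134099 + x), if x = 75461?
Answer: -21597253600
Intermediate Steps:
((w - 1*(-90779)) + 6406)*(134099 + x) = ((-200245 - 1*(-90779)) + 6406)*(134099 + 75461) = ((-200245 + 90779) + 6406)*209560 = (-109466 + 6406)*209560 = -103060*209560 = -21597253600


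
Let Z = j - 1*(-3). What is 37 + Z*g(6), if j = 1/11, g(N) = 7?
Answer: 645/11 ≈ 58.636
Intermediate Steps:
j = 1/11 ≈ 0.090909
Z = 34/11 (Z = 1/11 - 1*(-3) = 1/11 + 3 = 34/11 ≈ 3.0909)
37 + Z*g(6) = 37 + (34/11)*7 = 37 + 238/11 = 645/11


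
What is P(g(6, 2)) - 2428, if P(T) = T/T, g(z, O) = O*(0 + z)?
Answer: -2427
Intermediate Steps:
g(z, O) = O*z
P(T) = 1
P(g(6, 2)) - 2428 = 1 - 2428 = -2427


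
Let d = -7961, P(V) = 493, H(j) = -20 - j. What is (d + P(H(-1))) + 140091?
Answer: 132623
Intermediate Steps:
(d + P(H(-1))) + 140091 = (-7961 + 493) + 140091 = -7468 + 140091 = 132623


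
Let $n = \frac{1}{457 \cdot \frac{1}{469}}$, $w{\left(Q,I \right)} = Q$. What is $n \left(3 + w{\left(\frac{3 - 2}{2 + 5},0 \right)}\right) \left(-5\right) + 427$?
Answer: $\frac{187769}{457} \approx 410.87$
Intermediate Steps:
$n = \frac{469}{457}$ ($n = \frac{1}{457 \cdot \frac{1}{469}} = \frac{1}{\frac{457}{469}} = \frac{469}{457} \approx 1.0263$)
$n \left(3 + w{\left(\frac{3 - 2}{2 + 5},0 \right)}\right) \left(-5\right) + 427 = \frac{469 \left(3 + \frac{3 - 2}{2 + 5}\right) \left(-5\right)}{457} + 427 = \frac{469 \left(3 + 1 \cdot \frac{1}{7}\right) \left(-5\right)}{457} + 427 = \frac{469 \left(3 + \frac{1}{7}\right) \left(-5\right)}{457} + 427 = \frac{469 \cdot \frac{22}{7} \left(-5\right)}{457} + 427 = \frac{469}{457} \left(- \frac{110}{7}\right) + 427 = - \frac{7370}{457} + 427 = \frac{187769}{457}$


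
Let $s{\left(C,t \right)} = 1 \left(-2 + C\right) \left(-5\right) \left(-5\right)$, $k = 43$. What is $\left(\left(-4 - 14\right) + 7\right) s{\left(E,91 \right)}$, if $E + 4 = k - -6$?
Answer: $-11825$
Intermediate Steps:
$E = 45$ ($E = -4 + \left(43 - -6\right) = -4 + \left(43 + 6\right) = -4 + 49 = 45$)
$s{\left(C,t \right)} = -50 + 25 C$ ($s{\left(C,t \right)} = 1 \left(10 - 5 C\right) \left(-5\right) = \left(10 - 5 C\right) \left(-5\right) = -50 + 25 C$)
$\left(\left(-4 - 14\right) + 7\right) s{\left(E,91 \right)} = \left(\left(-4 - 14\right) + 7\right) \left(-50 + 25 \cdot 45\right) = \left(-18 + 7\right) \left(-50 + 1125\right) = \left(-11\right) 1075 = -11825$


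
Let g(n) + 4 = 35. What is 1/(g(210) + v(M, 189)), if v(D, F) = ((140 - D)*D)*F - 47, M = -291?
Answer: -1/23704585 ≈ -4.2186e-8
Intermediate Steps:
g(n) = 31 (g(n) = -4 + 35 = 31)
v(D, F) = -47 + D*F*(140 - D) (v(D, F) = (D*(140 - D))*F - 47 = D*F*(140 - D) - 47 = -47 + D*F*(140 - D))
1/(g(210) + v(M, 189)) = 1/(31 + (-47 - 1*189*(-291)**2 + 140*(-291)*189)) = 1/(31 + (-47 - 1*189*84681 - 7699860)) = 1/(31 + (-47 - 16004709 - 7699860)) = 1/(31 - 23704616) = 1/(-23704585) = -1/23704585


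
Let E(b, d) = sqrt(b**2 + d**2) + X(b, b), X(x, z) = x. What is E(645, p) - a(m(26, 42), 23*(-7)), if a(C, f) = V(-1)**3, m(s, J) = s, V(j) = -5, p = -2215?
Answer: 770 + 5*sqrt(212890) ≈ 3077.0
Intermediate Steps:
a(C, f) = -125 (a(C, f) = (-5)**3 = -125)
E(b, d) = b + sqrt(b**2 + d**2) (E(b, d) = sqrt(b**2 + d**2) + b = b + sqrt(b**2 + d**2))
E(645, p) - a(m(26, 42), 23*(-7)) = (645 + sqrt(645**2 + (-2215)**2)) - 1*(-125) = (645 + sqrt(416025 + 4906225)) + 125 = (645 + sqrt(5322250)) + 125 = (645 + 5*sqrt(212890)) + 125 = 770 + 5*sqrt(212890)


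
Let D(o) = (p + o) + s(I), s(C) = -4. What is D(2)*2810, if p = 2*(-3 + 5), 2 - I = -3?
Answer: 5620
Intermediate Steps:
I = 5 (I = 2 - 1*(-3) = 2 + 3 = 5)
p = 4 (p = 2*2 = 4)
D(o) = o (D(o) = (4 + o) - 4 = o)
D(2)*2810 = 2*2810 = 5620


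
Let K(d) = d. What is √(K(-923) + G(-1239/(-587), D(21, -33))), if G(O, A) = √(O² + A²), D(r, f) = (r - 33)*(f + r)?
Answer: √(-318037187 + 1761*√794057545)/587 ≈ 27.91*I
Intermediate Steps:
D(r, f) = (-33 + r)*(f + r)
G(O, A) = √(A² + O²)
√(K(-923) + G(-1239/(-587), D(21, -33))) = √(-923 + √((21² - 33*(-33) - 33*21 - 33*21)² + (-1239/(-587))²)) = √(-923 + √((441 + 1089 - 693 - 693)² + (-1239*(-1/587))²)) = √(-923 + √(144² + (1239/587)²)) = √(-923 + √(20736 + 1535121/344569)) = √(-923 + √(7146517905/344569)) = √(-923 + 3*√794057545/587)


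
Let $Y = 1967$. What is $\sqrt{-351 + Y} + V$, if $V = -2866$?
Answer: $-2866 + 4 \sqrt{101} \approx -2825.8$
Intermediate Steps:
$\sqrt{-351 + Y} + V = \sqrt{-351 + 1967} - 2866 = \sqrt{1616} - 2866 = 4 \sqrt{101} - 2866 = -2866 + 4 \sqrt{101}$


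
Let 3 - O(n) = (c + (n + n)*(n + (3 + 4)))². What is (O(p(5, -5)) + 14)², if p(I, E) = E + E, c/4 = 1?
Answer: 16638241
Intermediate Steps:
c = 4 (c = 4*1 = 4)
p(I, E) = 2*E
O(n) = 3 - (4 + 2*n*(7 + n))² (O(n) = 3 - (4 + (n + n)*(n + (3 + 4)))² = 3 - (4 + (2*n)*(n + 7))² = 3 - (4 + (2*n)*(7 + n))² = 3 - (4 + 2*n*(7 + n))²)
(O(p(5, -5)) + 14)² = ((3 - 4*(2 + (2*(-5))² + 7*(2*(-5)))²) + 14)² = ((3 - 4*(2 + (-10)² + 7*(-10))²) + 14)² = ((3 - 4*(2 + 100 - 70)²) + 14)² = ((3 - 4*32²) + 14)² = ((3 - 4*1024) + 14)² = ((3 - 4096) + 14)² = (-4093 + 14)² = (-4079)² = 16638241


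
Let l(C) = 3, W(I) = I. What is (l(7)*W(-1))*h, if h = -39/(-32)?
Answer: -117/32 ≈ -3.6563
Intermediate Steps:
h = 39/32 (h = -39*(-1/32) = 39/32 ≈ 1.2188)
(l(7)*W(-1))*h = (3*(-1))*(39/32) = -3*39/32 = -117/32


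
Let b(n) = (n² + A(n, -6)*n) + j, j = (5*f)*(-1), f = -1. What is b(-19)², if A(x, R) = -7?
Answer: 249001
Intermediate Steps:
j = 5 (j = (5*(-1))*(-1) = -5*(-1) = 5)
b(n) = 5 + n² - 7*n (b(n) = (n² - 7*n) + 5 = 5 + n² - 7*n)
b(-19)² = (5 + (-19)² - 7*(-19))² = (5 + 361 + 133)² = 499² = 249001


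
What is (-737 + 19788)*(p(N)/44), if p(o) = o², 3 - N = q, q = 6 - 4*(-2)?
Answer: 209561/4 ≈ 52390.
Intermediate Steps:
q = 14 (q = 6 + 8 = 14)
N = -11 (N = 3 - 1*14 = 3 - 14 = -11)
(-737 + 19788)*(p(N)/44) = (-737 + 19788)*((-11)²/44) = 19051*(121*(1/44)) = 19051*(11/4) = 209561/4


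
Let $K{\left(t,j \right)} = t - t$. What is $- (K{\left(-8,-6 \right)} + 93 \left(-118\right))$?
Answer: $10974$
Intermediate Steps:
$K{\left(t,j \right)} = 0$
$- (K{\left(-8,-6 \right)} + 93 \left(-118\right)) = - (0 + 93 \left(-118\right)) = - (0 - 10974) = \left(-1\right) \left(-10974\right) = 10974$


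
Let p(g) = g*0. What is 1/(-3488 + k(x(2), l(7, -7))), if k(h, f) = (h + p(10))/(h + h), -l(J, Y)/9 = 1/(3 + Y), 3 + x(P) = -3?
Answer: -2/6975 ≈ -0.00028674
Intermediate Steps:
p(g) = 0
x(P) = -6 (x(P) = -3 - 3 = -6)
l(J, Y) = -9/(3 + Y)
k(h, f) = ½ (k(h, f) = (h + 0)/(h + h) = h/((2*h)) = h*(1/(2*h)) = ½)
1/(-3488 + k(x(2), l(7, -7))) = 1/(-3488 + ½) = 1/(-6975/2) = -2/6975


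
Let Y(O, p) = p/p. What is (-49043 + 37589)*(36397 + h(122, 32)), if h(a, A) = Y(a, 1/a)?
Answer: -416902692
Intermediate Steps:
Y(O, p) = 1
h(a, A) = 1
(-49043 + 37589)*(36397 + h(122, 32)) = (-49043 + 37589)*(36397 + 1) = -11454*36398 = -416902692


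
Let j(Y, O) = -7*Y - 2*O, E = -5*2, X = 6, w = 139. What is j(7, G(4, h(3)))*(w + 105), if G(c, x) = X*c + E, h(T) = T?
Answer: -18788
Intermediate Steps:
E = -10
G(c, x) = -10 + 6*c (G(c, x) = 6*c - 10 = -10 + 6*c)
j(7, G(4, h(3)))*(w + 105) = (-7*7 - 2*(-10 + 6*4))*(139 + 105) = (-49 - 2*(-10 + 24))*244 = (-49 - 2*14)*244 = (-49 - 28)*244 = -77*244 = -18788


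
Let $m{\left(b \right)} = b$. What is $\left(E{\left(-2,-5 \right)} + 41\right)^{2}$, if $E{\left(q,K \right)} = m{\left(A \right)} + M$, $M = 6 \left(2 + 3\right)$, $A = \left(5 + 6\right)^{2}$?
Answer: $36864$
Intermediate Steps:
$A = 121$ ($A = 11^{2} = 121$)
$M = 30$ ($M = 6 \cdot 5 = 30$)
$E{\left(q,K \right)} = 151$ ($E{\left(q,K \right)} = 121 + 30 = 151$)
$\left(E{\left(-2,-5 \right)} + 41\right)^{2} = \left(151 + 41\right)^{2} = 192^{2} = 36864$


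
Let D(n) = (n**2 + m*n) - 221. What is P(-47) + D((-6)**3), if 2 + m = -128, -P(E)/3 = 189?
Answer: 73948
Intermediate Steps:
P(E) = -567 (P(E) = -3*189 = -567)
m = -130 (m = -2 - 128 = -130)
D(n) = -221 + n**2 - 130*n (D(n) = (n**2 - 130*n) - 221 = -221 + n**2 - 130*n)
P(-47) + D((-6)**3) = -567 + (-221 + ((-6)**3)**2 - 130*(-6)**3) = -567 + (-221 + (-216)**2 - 130*(-216)) = -567 + (-221 + 46656 + 28080) = -567 + 74515 = 73948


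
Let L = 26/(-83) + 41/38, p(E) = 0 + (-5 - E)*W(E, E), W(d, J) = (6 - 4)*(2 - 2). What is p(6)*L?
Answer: 0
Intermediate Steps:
W(d, J) = 0 (W(d, J) = 2*0 = 0)
p(E) = 0 (p(E) = 0 + (-5 - E)*0 = 0 + 0 = 0)
L = 2415/3154 (L = 26*(-1/83) + 41*(1/38) = -26/83 + 41/38 = 2415/3154 ≈ 0.76569)
p(6)*L = 0*(2415/3154) = 0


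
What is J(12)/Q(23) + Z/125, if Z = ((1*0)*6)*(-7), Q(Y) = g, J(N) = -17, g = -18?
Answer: 17/18 ≈ 0.94444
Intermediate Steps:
Q(Y) = -18
Z = 0 (Z = (0*6)*(-7) = 0*(-7) = 0)
J(12)/Q(23) + Z/125 = -17/(-18) + 0/125 = -17*(-1/18) + 0*(1/125) = 17/18 + 0 = 17/18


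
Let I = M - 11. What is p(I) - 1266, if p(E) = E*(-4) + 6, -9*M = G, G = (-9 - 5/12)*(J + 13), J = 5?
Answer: -3874/3 ≈ -1291.3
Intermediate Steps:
G = -339/2 (G = (-9 - 5/12)*(5 + 13) = (-9 - 5*1/12)*18 = (-9 - 5/12)*18 = -113/12*18 = -339/2 ≈ -169.50)
M = 113/6 (M = -⅑*(-339/2) = 113/6 ≈ 18.833)
I = 47/6 (I = 113/6 - 11 = 47/6 ≈ 7.8333)
p(E) = 6 - 4*E (p(E) = -4*E + 6 = 6 - 4*E)
p(I) - 1266 = (6 - 4*47/6) - 1266 = (6 - 94/3) - 1266 = -76/3 - 1266 = -3874/3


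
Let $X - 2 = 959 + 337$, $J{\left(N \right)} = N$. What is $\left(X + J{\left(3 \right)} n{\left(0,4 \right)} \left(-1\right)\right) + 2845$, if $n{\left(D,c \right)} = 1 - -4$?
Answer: $4128$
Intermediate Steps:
$n{\left(D,c \right)} = 5$ ($n{\left(D,c \right)} = 1 + 4 = 5$)
$X = 1298$ ($X = 2 + \left(959 + 337\right) = 2 + 1296 = 1298$)
$\left(X + J{\left(3 \right)} n{\left(0,4 \right)} \left(-1\right)\right) + 2845 = \left(1298 + 3 \cdot 5 \left(-1\right)\right) + 2845 = \left(1298 + 15 \left(-1\right)\right) + 2845 = \left(1298 - 15\right) + 2845 = 1283 + 2845 = 4128$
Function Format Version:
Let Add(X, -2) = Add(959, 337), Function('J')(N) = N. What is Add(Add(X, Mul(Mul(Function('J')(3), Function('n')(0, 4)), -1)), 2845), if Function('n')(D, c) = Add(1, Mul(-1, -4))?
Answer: 4128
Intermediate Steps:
Function('n')(D, c) = 5 (Function('n')(D, c) = Add(1, 4) = 5)
X = 1298 (X = Add(2, Add(959, 337)) = Add(2, 1296) = 1298)
Add(Add(X, Mul(Mul(Function('J')(3), Function('n')(0, 4)), -1)), 2845) = Add(Add(1298, Mul(Mul(3, 5), -1)), 2845) = Add(Add(1298, Mul(15, -1)), 2845) = Add(Add(1298, -15), 2845) = Add(1283, 2845) = 4128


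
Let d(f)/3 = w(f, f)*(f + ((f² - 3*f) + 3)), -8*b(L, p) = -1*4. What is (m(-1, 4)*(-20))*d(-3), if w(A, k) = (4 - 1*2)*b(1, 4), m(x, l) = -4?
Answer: 4320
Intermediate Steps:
b(L, p) = ½ (b(L, p) = -(-1)*4/8 = -⅛*(-4) = ½)
w(A, k) = 1 (w(A, k) = (4 - 1*2)*(½) = (4 - 2)*(½) = 2*(½) = 1)
d(f) = 9 - 6*f + 3*f² (d(f) = 3*(1*(f + ((f² - 3*f) + 3))) = 3*(1*(f + (3 + f² - 3*f))) = 3*(1*(3 + f² - 2*f)) = 3*(3 + f² - 2*f) = 9 - 6*f + 3*f²)
(m(-1, 4)*(-20))*d(-3) = (-4*(-20))*(9 - 6*(-3) + 3*(-3)²) = 80*(9 + 18 + 3*9) = 80*(9 + 18 + 27) = 80*54 = 4320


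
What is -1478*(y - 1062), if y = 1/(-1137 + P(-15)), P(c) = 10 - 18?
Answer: 1797234698/1145 ≈ 1.5696e+6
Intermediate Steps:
P(c) = -8
y = -1/1145 (y = 1/(-1137 - 8) = 1/(-1145) = -1/1145 ≈ -0.00087336)
-1478*(y - 1062) = -1478*(-1/1145 - 1062) = -1478*(-1215991/1145) = 1797234698/1145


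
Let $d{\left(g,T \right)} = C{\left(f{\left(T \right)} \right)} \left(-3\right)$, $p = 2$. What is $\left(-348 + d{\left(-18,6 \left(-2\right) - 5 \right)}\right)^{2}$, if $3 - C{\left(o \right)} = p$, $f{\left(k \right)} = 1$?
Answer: $123201$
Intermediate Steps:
$C{\left(o \right)} = 1$ ($C{\left(o \right)} = 3 - 2 = 1$)
$d{\left(g,T \right)} = -3$ ($d{\left(g,T \right)} = 1 \left(-3\right) = -3$)
$\left(-348 + d{\left(-18,6 \left(-2\right) - 5 \right)}\right)^{2} = \left(-348 - 3\right)^{2} = \left(-351\right)^{2} = 123201$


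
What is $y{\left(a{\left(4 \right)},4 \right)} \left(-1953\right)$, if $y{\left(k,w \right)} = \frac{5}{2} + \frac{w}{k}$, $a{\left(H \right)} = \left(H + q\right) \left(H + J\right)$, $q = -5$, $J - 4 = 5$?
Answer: $- \frac{111321}{26} \approx -4281.6$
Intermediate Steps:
$J = 9$ ($J = 4 + 5 = 9$)
$a{\left(H \right)} = \left(-5 + H\right) \left(9 + H\right)$ ($a{\left(H \right)} = \left(H - 5\right) \left(H + 9\right) = \left(-5 + H\right) \left(9 + H\right)$)
$y{\left(k,w \right)} = \frac{5}{2} + \frac{w}{k}$ ($y{\left(k,w \right)} = 5 \cdot \frac{1}{2} + \frac{w}{k} = \frac{5}{2} + \frac{w}{k}$)
$y{\left(a{\left(4 \right)},4 \right)} \left(-1953\right) = \left(\frac{5}{2} + \frac{4}{-45 + 4^{2} + 4 \cdot 4}\right) \left(-1953\right) = \left(\frac{5}{2} + \frac{4}{-45 + 16 + 16}\right) \left(-1953\right) = \left(\frac{5}{2} + \frac{4}{-13}\right) \left(-1953\right) = \left(\frac{5}{2} + 4 \left(- \frac{1}{13}\right)\right) \left(-1953\right) = \left(\frac{5}{2} - \frac{4}{13}\right) \left(-1953\right) = \frac{57}{26} \left(-1953\right) = - \frac{111321}{26}$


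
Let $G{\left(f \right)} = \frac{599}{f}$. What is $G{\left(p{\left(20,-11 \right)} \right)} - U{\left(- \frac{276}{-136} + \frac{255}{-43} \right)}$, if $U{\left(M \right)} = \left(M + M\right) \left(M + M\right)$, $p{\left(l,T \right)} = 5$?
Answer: $\frac{157461194}{2671805} \approx 58.934$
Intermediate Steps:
$U{\left(M \right)} = 4 M^{2}$ ($U{\left(M \right)} = 2 M 2 M = 4 M^{2}$)
$G{\left(p{\left(20,-11 \right)} \right)} - U{\left(- \frac{276}{-136} + \frac{255}{-43} \right)} = \frac{599}{5} - 4 \left(- \frac{276}{-136} + \frac{255}{-43}\right)^{2} = 599 \cdot \frac{1}{5} - 4 \left(\left(-276\right) \left(- \frac{1}{136}\right) + 255 \left(- \frac{1}{43}\right)\right)^{2} = \frac{599}{5} - 4 \left(\frac{69}{34} - \frac{255}{43}\right)^{2} = \frac{599}{5} - 4 \left(- \frac{5703}{1462}\right)^{2} = \frac{599}{5} - 4 \cdot \frac{32524209}{2137444} = \frac{599}{5} - \frac{32524209}{534361} = \frac{157461194}{2671805}$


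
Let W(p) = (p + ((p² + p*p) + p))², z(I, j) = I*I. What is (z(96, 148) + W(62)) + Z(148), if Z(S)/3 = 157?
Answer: 61037031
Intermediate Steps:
Z(S) = 471 (Z(S) = 3*157 = 471)
z(I, j) = I²
W(p) = (2*p + 2*p²)² (W(p) = (p + ((p² + p²) + p))² = (p + (2*p² + p))² = (p + (p + 2*p²))² = (2*p + 2*p²)²)
(z(96, 148) + W(62)) + Z(148) = (96² + 4*62²*(1 + 62)²) + 471 = (9216 + 4*3844*63²) + 471 = (9216 + 4*3844*3969) + 471 = (9216 + 61027344) + 471 = 61036560 + 471 = 61037031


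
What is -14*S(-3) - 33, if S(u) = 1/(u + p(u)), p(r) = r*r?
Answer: -106/3 ≈ -35.333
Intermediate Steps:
p(r) = r²
S(u) = 1/(u + u²)
-14*S(-3) - 33 = -14/((-3)*(1 - 3)) - 33 = -(-14)/(3*(-2)) - 33 = -(-14)*(-1)/(3*2) - 33 = -14*⅙ - 33 = -7/3 - 33 = -106/3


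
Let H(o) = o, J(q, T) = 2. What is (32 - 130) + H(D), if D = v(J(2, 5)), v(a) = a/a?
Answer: -97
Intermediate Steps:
v(a) = 1
D = 1
(32 - 130) + H(D) = (32 - 130) + 1 = -98 + 1 = -97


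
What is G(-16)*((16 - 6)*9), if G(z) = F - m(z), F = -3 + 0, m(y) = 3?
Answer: -540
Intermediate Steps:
F = -3
G(z) = -6 (G(z) = -3 - 1*3 = -3 - 3 = -6)
G(-16)*((16 - 6)*9) = -6*(16 - 6)*9 = -60*9 = -6*90 = -540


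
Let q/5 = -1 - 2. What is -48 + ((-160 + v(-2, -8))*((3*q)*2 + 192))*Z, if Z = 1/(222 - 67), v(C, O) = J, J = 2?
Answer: -23556/155 ≈ -151.97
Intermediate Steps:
v(C, O) = 2
q = -15 (q = 5*(-1 - 2) = 5*(-3) = -15)
Z = 1/155 ≈ 0.0064516
-48 + ((-160 + v(-2, -8))*((3*q)*2 + 192))*Z = -48 + ((-160 + 2)*((3*(-15))*2 + 192))*(1/155) = -48 - 158*(-45*2 + 192)*(1/155) = -48 - 158*(-90 + 192)*(1/155) = -48 - 158*102*(1/155) = -48 - 16116*1/155 = -48 - 16116/155 = -23556/155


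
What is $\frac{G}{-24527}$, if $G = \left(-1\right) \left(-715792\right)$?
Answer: $- \frac{715792}{24527} \approx -29.184$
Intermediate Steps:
$G = 715792$
$\frac{G}{-24527} = \frac{715792}{-24527} = 715792 \left(- \frac{1}{24527}\right) = - \frac{715792}{24527}$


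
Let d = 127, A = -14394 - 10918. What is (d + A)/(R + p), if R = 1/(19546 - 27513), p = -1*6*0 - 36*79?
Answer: 200648895/22658149 ≈ 8.8555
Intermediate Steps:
A = -25312
p = -2844 (p = -6*0 - 2844 = 0 - 2844 = -2844)
R = -1/7967 (R = 1/(-7967) = -1/7967 ≈ -0.00012552)
(d + A)/(R + p) = (127 - 25312)/(-1/7967 - 2844) = -25185/(-22658149/7967) = -25185*(-7967/22658149) = 200648895/22658149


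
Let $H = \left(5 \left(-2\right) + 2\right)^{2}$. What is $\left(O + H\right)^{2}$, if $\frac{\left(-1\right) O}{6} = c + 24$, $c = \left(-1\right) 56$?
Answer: $65536$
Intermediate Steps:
$H = 64$ ($H = \left(-10 + 2\right)^{2} = \left(-8\right)^{2} = 64$)
$c = -56$
$O = 192$ ($O = - 6 \left(-56 + 24\right) = \left(-6\right) \left(-32\right) = 192$)
$\left(O + H\right)^{2} = \left(192 + 64\right)^{2} = 256^{2} = 65536$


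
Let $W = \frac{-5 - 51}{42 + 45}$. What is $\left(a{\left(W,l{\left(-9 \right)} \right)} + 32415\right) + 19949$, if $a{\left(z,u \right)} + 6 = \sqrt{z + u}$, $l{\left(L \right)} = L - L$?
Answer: $52358 + \frac{2 i \sqrt{1218}}{87} \approx 52358.0 + 0.8023 i$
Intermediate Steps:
$l{\left(L \right)} = 0$
$W = - \frac{56}{87} \approx -0.64368$
$a{\left(z,u \right)} = -6 + \sqrt{u + z}$ ($a{\left(z,u \right)} = -6 + \sqrt{z + u} = -6 + \sqrt{u + z}$)
$\left(a{\left(W,l{\left(-9 \right)} \right)} + 32415\right) + 19949 = \left(\left(-6 + \sqrt{0 - \frac{56}{87}}\right) + 32415\right) + 19949 = \left(\left(-6 + \sqrt{- \frac{56}{87}}\right) + 32415\right) + 19949 = \left(\left(-6 + \frac{2 i \sqrt{1218}}{87}\right) + 32415\right) + 19949 = \left(32409 + \frac{2 i \sqrt{1218}}{87}\right) + 19949 = 52358 + \frac{2 i \sqrt{1218}}{87}$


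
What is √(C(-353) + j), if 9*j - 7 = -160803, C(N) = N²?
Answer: √960685/3 ≈ 326.72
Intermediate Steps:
j = -160796/9 (j = 7/9 + (⅑)*(-160803) = 7/9 - 17867 = -160796/9 ≈ -17866.)
√(C(-353) + j) = √((-353)² - 160796/9) = √(124609 - 160796/9) = √(960685/9) = √960685/3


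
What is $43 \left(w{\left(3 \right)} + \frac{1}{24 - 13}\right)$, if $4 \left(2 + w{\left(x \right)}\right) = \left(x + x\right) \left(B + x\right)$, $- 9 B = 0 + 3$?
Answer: $\frac{989}{11} \approx 89.909$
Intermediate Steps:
$B = - \frac{1}{3}$ ($B = - \frac{0 + 3}{9} = \left(- \frac{1}{9}\right) 3 = - \frac{1}{3} \approx -0.33333$)
$w{\left(x \right)} = -2 + \frac{x \left(- \frac{1}{3} + x\right)}{2}$ ($w{\left(x \right)} = -2 + \frac{\left(x + x\right) \left(- \frac{1}{3} + x\right)}{4} = -2 + \frac{2 x \left(- \frac{1}{3} + x\right)}{4} = -2 + \frac{x \left(- \frac{1}{3} + x\right)}{2}$)
$43 \left(w{\left(3 \right)} + \frac{1}{24 - 13}\right) = 43 \left(\left(-2 + \frac{3^{2}}{2} - \frac{1}{2}\right) + \frac{1}{24 - 13}\right) = 43 \left(\left(-2 + \frac{1}{2} \cdot 9 - \frac{1}{2}\right) + \frac{1}{11}\right) = 43 \left(\left(-2 + \frac{9}{2} - \frac{1}{2}\right) + \frac{1}{11}\right) = 43 \left(2 + \frac{1}{11}\right) = 43 \cdot \frac{23}{11} = \frac{989}{11}$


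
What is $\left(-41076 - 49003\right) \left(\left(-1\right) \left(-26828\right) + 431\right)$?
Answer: $-2455463461$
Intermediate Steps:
$\left(-41076 - 49003\right) \left(\left(-1\right) \left(-26828\right) + 431\right) = - 90079 \left(26828 + 431\right) = \left(-90079\right) 27259 = -2455463461$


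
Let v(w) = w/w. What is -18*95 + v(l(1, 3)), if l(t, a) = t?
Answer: -1709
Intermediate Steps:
v(w) = 1
-18*95 + v(l(1, 3)) = -18*95 + 1 = -1710 + 1 = -1709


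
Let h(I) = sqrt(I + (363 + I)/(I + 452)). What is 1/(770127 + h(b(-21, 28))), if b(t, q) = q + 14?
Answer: 126814246/97663074822191 - sqrt(10449582)/292989224466573 ≈ 1.2985e-6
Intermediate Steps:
b(t, q) = 14 + q
h(I) = sqrt(I + (363 + I)/(452 + I))
1/(770127 + h(b(-21, 28))) = 1/(770127 + sqrt((363 + (14 + 28) + (14 + 28)*(452 + (14 + 28)))/(452 + (14 + 28)))) = 1/(770127 + sqrt((363 + 42 + 42*(452 + 42))/(452 + 42))) = 1/(770127 + sqrt((363 + 42 + 42*494)/494)) = 1/(770127 + sqrt((363 + 42 + 20748)/494)) = 1/(770127 + sqrt((1/494)*21153)) = 1/(770127 + sqrt(21153/494)) = 1/(770127 + sqrt(10449582)/494)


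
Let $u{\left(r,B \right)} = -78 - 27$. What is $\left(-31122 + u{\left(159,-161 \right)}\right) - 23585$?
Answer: $-54812$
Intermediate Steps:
$u{\left(r,B \right)} = -105$ ($u{\left(r,B \right)} = -78 - 27 = -105$)
$\left(-31122 + u{\left(159,-161 \right)}\right) - 23585 = \left(-31122 - 105\right) - 23585 = -31227 - 23585 = -54812$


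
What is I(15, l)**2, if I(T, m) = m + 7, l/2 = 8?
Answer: 529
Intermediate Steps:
l = 16 (l = 2*8 = 16)
I(T, m) = 7 + m
I(15, l)**2 = (7 + 16)**2 = 23**2 = 529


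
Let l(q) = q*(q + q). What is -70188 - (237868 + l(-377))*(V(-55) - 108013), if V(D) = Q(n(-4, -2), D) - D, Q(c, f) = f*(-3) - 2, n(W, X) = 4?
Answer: 56282501982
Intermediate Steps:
l(q) = 2*q² (l(q) = q*(2*q) = 2*q²)
Q(c, f) = -2 - 3*f (Q(c, f) = -3*f - 2 = -2 - 3*f)
V(D) = -2 - 4*D (V(D) = (-2 - 3*D) - D = -2 - 4*D)
-70188 - (237868 + l(-377))*(V(-55) - 108013) = -70188 - (237868 + 2*(-377)²)*((-2 - 4*(-55)) - 108013) = -70188 - (237868 + 2*142129)*((-2 + 220) - 108013) = -70188 - (237868 + 284258)*(218 - 108013) = -70188 - 522126*(-107795) = -70188 - 1*(-56282572170) = -70188 + 56282572170 = 56282501982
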